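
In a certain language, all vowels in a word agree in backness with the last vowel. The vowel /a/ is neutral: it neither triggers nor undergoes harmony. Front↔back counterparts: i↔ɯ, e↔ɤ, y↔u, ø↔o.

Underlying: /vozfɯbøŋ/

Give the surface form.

/o/ harmonizes with /ø/ ([-back]) → [ø]
/ɯ/ harmonizes with /ø/ ([-back]) → [i]

[vøzfibøŋ]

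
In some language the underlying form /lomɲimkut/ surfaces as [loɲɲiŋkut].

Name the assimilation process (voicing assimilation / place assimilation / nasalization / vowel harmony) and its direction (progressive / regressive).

place assimilation, regressive

/m/→[ɲ] /m/→[ŋ].
Each target copies a feature from the following segment, so the direction is regressive.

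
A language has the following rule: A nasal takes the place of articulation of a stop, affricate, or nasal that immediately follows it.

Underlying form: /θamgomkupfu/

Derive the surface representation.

/m/ before /g/ (velar) → [ŋ]
/m/ before /k/ (velar) → [ŋ]

[θaŋgoŋkupfu]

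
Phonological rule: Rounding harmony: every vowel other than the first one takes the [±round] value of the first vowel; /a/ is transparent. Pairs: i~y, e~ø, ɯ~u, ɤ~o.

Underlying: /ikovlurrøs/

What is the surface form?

/o/ harmonizes with /i/ ([-round]) → [ɤ]
/u/ harmonizes with /i/ ([-round]) → [ɯ]
/ø/ harmonizes with /i/ ([-round]) → [e]

[ikɤvlɯrres]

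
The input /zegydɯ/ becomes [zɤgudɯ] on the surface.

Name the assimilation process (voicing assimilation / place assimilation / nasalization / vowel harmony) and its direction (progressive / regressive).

vowel harmony, regressive

/e/→[ɤ] /y/→[u].
Vowels agree with the last vowel, so the harmony is regressive.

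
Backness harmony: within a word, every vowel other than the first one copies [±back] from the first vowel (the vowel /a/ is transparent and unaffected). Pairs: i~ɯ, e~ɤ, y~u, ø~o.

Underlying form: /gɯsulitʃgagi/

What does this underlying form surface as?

[gɯsulɯtʃgagɯ]

/i/ harmonizes with /ɯ/ ([+back]) → [ɯ]
/i/ harmonizes with /ɯ/ ([+back]) → [ɯ]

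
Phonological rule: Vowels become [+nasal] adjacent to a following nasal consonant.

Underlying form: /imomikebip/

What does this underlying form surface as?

[ĩmõmikebip]

/i/ before nasal /m/ → [ĩ]
/o/ before nasal /m/ → [õ]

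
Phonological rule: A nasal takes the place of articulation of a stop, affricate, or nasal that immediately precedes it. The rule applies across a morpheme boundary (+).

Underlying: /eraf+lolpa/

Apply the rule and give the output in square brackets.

[eraf+lolpa]

no segment meets the rule's conditions; no change.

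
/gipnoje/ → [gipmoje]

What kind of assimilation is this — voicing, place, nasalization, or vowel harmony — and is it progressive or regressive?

place assimilation, progressive

/n/→[m].
Each target copies a feature from the preceding segment, so the direction is progressive.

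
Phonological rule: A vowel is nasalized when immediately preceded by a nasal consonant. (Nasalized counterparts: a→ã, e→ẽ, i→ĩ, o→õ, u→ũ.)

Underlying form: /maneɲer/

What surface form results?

/a/ after nasal /m/ → [ã]
/e/ after nasal /n/ → [ẽ]
/e/ after nasal /ɲ/ → [ẽ]

[mãnẽɲẽr]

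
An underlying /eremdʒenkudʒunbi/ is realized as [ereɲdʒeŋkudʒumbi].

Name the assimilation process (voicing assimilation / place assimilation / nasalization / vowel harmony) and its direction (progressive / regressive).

place assimilation, regressive

/m/→[ɲ] /n/→[ŋ] /n/→[m].
Each target copies a feature from the following segment, so the direction is regressive.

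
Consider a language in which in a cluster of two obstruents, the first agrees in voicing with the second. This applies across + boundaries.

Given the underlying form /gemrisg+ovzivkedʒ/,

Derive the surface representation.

[gemrizg+ovzifkedʒ]

/s/ before /g/ (voiced) → [z]
/v/ before /k/ (voiceless) → [f]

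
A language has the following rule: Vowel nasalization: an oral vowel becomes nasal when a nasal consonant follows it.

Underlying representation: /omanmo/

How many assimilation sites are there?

/o/ before nasal /m/ → [õ]
/a/ before nasal /n/ → [ã]
2 segments change.

2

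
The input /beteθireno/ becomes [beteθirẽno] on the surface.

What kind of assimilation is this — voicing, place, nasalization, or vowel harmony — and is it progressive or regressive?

nasalization, regressive

/e/→[ẽ].
Each target copies a feature from the following segment, so the direction is regressive.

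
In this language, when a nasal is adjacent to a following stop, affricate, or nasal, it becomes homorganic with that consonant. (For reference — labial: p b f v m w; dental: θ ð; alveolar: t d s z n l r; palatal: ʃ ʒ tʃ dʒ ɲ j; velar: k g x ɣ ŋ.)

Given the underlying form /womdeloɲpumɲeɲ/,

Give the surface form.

/m/ before /d/ (alveolar) → [n]
/ɲ/ before /p/ (labial) → [m]
/m/ before /ɲ/ (palatal) → [ɲ]

[wondelompuɲɲeɲ]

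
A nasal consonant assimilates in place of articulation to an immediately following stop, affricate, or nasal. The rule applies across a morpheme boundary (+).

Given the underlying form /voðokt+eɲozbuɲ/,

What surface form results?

[voðokt+eɲozbuɲ]

no segment meets the rule's conditions; no change.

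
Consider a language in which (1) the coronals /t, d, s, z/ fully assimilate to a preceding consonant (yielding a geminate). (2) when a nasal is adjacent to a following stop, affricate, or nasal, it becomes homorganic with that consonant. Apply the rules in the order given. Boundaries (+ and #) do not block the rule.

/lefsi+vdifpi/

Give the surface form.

[leffi+vvifpi]

Rule 1: /s/ after /f/ → [f] (total assimilation)
Rule 1: /d/ after /v/ → [v] (total assimilation)
After rule 1: leffi+vvifpi
Rule 2: no segment meets the rule's conditions; no change.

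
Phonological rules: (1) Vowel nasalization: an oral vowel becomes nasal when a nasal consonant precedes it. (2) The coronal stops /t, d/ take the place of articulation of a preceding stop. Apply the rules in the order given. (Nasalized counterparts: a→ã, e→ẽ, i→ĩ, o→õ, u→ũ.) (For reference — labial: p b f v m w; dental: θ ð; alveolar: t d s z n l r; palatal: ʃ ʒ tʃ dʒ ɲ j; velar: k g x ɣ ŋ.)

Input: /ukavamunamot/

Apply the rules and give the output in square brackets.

[ukavamũnãmõt]

Rule 1: /u/ after nasal /m/ → [ũ]
Rule 1: /a/ after nasal /n/ → [ã]
Rule 1: /o/ after nasal /m/ → [õ]
After rule 1: ukavamũnãmõt
Rule 2: no segment meets the rule's conditions; no change.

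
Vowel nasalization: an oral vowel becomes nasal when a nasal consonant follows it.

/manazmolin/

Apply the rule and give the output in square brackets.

/a/ before nasal /n/ → [ã]
/i/ before nasal /n/ → [ĩ]

[mãnazmolĩn]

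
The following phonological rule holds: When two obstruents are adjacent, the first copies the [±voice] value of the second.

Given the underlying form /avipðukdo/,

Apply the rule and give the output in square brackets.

[avibðugdo]

/p/ before /ð/ (voiced) → [b]
/k/ before /d/ (voiced) → [g]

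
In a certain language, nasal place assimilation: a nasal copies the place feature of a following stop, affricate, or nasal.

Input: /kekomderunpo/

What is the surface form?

/m/ before /d/ (alveolar) → [n]
/n/ before /p/ (labial) → [m]

[kekonderumpo]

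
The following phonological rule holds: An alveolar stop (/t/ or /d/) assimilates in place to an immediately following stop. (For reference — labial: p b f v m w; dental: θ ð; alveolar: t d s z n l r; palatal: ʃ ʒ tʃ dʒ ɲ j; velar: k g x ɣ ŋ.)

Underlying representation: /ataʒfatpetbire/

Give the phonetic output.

/t/ before /p/ (labial) → [p]
/t/ before /b/ (labial) → [p]

[ataʒfappepbire]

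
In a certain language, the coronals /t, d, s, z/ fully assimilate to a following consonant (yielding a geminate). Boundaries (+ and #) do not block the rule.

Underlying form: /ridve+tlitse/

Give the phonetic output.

[rivve+llisse]

/d/ before /v/ → [v] (total assimilation)
/t/ before /l/ → [l] (total assimilation)
/t/ before /s/ → [s] (total assimilation)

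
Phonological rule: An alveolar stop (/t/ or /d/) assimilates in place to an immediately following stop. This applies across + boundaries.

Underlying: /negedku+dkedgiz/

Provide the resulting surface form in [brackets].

/d/ before /k/ (velar) → [g]
/d/ before /k/ (velar) → [g]
/d/ before /g/ (velar) → [g]

[negegku+gkeggiz]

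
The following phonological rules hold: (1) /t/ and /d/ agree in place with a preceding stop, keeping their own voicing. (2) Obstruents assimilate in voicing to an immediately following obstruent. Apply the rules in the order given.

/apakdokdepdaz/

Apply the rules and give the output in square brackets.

[apaggoggebbaz]

Rule 1: /d/ after /k/ (velar) → [g]
Rule 1: /d/ after /k/ (velar) → [g]
Rule 1: /d/ after /p/ (labial) → [b]
After rule 1: apakgokgepbaz
Rule 2: /k/ before /g/ (voiced) → [g]
Rule 2: /k/ before /g/ (voiced) → [g]
Rule 2: /p/ before /b/ (voiced) → [b]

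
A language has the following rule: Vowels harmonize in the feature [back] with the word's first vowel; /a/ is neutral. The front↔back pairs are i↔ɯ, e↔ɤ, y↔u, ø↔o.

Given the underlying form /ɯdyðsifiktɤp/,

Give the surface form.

/y/ harmonizes with /ɯ/ ([+back]) → [u]
/i/ harmonizes with /ɯ/ ([+back]) → [ɯ]
/i/ harmonizes with /ɯ/ ([+back]) → [ɯ]

[ɯduðsɯfɯktɤp]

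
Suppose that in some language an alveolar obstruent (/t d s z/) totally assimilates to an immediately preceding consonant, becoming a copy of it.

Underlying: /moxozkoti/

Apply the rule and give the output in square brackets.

[moxozkoti]

no segment meets the rule's conditions; no change.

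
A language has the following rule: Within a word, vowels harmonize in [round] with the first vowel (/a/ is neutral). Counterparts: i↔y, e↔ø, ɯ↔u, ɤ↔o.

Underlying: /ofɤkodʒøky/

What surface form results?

/ɤ/ harmonizes with /o/ ([+round]) → [o]

[ofokodʒøky]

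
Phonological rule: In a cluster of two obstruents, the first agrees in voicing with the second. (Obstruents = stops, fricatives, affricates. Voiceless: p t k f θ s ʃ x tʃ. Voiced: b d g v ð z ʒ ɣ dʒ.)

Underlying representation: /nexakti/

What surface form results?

[nexakti]

no segment meets the rule's conditions; no change.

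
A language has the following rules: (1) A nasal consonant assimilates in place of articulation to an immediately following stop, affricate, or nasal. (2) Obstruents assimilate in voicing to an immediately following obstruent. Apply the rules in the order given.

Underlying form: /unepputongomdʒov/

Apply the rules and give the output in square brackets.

[unepputoŋgoɲdʒov]

Rule 1: /n/ before /g/ (velar) → [ŋ]
Rule 1: /m/ before /dʒ/ (palatal) → [ɲ]
After rule 1: unepputoŋgoɲdʒov
Rule 2: no segment meets the rule's conditions; no change.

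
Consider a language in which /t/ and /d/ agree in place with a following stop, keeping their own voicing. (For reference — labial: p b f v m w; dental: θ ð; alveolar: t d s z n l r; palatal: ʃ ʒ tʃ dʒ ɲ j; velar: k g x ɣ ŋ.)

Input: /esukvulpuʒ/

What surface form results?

no segment meets the rule's conditions; no change.

[esukvulpuʒ]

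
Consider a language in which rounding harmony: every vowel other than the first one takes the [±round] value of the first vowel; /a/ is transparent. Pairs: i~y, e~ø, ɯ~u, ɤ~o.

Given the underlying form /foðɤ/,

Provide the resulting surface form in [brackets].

[foðo]

/ɤ/ harmonizes with /o/ ([+round]) → [o]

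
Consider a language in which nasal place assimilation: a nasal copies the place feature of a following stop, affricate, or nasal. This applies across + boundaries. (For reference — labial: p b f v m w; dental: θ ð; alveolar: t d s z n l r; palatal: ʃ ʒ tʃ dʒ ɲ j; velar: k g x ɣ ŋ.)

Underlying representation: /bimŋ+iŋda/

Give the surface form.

[biŋŋ+inda]

/m/ before /ŋ/ (velar) → [ŋ]
/ŋ/ before /d/ (alveolar) → [n]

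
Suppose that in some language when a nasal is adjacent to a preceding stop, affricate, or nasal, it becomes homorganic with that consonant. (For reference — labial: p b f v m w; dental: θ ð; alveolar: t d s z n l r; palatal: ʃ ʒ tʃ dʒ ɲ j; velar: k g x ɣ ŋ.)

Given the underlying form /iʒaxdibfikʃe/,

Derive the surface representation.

no segment meets the rule's conditions; no change.

[iʒaxdibfikʃe]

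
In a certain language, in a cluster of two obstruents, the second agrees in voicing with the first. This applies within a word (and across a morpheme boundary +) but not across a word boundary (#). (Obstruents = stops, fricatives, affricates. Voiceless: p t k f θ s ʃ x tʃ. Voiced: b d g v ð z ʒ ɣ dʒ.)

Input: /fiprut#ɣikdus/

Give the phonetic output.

[fiprut#ɣiktus]

/d/ after /k/ (voiceless) → [t]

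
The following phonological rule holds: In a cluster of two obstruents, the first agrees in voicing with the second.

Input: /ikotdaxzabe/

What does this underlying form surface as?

/t/ before /d/ (voiced) → [d]
/x/ before /z/ (voiced) → [ɣ]

[ikoddaɣzabe]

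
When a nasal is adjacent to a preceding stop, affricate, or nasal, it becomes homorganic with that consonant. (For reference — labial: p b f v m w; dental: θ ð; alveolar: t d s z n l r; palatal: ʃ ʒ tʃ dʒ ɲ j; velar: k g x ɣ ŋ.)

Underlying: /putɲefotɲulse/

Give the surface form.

[putnefotnulse]

/ɲ/ after /t/ (alveolar) → [n]
/ɲ/ after /t/ (alveolar) → [n]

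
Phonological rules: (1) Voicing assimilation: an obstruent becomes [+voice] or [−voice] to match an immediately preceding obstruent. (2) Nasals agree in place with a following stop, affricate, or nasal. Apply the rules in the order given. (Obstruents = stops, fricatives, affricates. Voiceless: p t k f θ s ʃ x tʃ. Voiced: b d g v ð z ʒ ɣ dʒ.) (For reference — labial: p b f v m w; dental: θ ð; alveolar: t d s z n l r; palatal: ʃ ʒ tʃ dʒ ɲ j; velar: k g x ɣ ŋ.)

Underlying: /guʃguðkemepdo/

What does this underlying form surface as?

[guʃkuðgemepto]

Rule 1: /g/ after /ʃ/ (voiceless) → [k]
Rule 1: /k/ after /ð/ (voiced) → [g]
Rule 1: /d/ after /p/ (voiceless) → [t]
After rule 1: guʃkuðgemepto
Rule 2: no segment meets the rule's conditions; no change.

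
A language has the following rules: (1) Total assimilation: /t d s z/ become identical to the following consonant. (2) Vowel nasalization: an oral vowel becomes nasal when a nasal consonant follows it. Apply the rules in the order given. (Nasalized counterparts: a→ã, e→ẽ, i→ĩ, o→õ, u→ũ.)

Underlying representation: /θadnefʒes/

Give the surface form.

[θãnnefʒes]

Rule 1: /d/ before /n/ → [n] (total assimilation)
After rule 1: θannefʒes
Rule 2: /a/ before nasal /n/ → [ã]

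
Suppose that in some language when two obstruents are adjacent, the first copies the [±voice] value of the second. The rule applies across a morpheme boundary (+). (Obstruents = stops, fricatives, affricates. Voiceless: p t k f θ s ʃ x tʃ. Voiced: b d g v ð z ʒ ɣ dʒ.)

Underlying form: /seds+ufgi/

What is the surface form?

[sets+uvgi]

/d/ before /s/ (voiceless) → [t]
/f/ before /g/ (voiced) → [v]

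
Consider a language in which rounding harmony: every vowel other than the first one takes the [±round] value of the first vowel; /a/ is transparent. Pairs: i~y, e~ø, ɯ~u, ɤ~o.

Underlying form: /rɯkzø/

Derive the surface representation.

/ø/ harmonizes with /ɯ/ ([-round]) → [e]

[rɯkze]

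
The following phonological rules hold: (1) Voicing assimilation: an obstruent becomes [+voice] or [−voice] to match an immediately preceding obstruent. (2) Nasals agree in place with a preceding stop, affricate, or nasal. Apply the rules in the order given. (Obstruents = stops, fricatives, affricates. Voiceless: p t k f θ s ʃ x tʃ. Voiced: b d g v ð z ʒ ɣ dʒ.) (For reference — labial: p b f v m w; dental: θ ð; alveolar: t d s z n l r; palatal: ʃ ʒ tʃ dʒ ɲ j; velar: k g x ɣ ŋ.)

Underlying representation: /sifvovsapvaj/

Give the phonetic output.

[siffovzapfaj]

Rule 1: /v/ after /f/ (voiceless) → [f]
Rule 1: /s/ after /v/ (voiced) → [z]
Rule 1: /v/ after /p/ (voiceless) → [f]
After rule 1: siffovzapfaj
Rule 2: no segment meets the rule's conditions; no change.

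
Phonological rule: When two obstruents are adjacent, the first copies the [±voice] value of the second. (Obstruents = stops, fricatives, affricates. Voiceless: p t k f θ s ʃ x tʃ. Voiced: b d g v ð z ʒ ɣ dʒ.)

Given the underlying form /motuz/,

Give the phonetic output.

no segment meets the rule's conditions; no change.

[motuz]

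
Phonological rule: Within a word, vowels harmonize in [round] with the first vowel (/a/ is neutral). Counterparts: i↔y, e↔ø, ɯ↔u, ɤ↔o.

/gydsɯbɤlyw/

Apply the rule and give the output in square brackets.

[gydsubolyw]

/ɯ/ harmonizes with /y/ ([+round]) → [u]
/ɤ/ harmonizes with /y/ ([+round]) → [o]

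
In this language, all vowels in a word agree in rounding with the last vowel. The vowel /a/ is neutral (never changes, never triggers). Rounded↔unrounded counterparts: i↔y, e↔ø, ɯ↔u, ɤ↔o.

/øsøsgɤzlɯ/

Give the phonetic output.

/ø/ harmonizes with /ɯ/ ([-round]) → [e]
/ø/ harmonizes with /ɯ/ ([-round]) → [e]

[esesgɤzlɯ]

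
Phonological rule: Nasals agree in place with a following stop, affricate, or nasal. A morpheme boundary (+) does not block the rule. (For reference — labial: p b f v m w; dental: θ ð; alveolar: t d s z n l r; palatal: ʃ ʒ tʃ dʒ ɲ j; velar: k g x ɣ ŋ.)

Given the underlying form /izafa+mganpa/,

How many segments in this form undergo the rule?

/m/ before /g/ (velar) → [ŋ]
/n/ before /p/ (labial) → [m]
2 segments change.

2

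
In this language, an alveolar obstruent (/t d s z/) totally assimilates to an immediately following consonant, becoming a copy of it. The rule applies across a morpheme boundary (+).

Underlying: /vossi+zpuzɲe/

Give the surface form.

[vossi+ppuɲɲe]

/z/ before /p/ → [p] (total assimilation)
/z/ before /ɲ/ → [ɲ] (total assimilation)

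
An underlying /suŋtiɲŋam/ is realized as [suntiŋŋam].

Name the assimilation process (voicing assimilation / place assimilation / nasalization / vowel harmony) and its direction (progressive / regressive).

/ŋ/→[n] /ɲ/→[ŋ].
Each target copies a feature from the following segment, so the direction is regressive.

place assimilation, regressive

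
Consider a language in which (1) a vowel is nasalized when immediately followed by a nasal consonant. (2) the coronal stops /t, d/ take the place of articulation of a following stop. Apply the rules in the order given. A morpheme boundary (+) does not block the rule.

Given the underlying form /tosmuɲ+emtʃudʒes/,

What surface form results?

[tosmũɲ+ẽmtʃudʒes]

Rule 1: /u/ before nasal /ɲ/ → [ũ]
Rule 1: /e/ before nasal /m/ → [ẽ]
After rule 1: tosmũɲ+ẽmtʃudʒes
Rule 2: no segment meets the rule's conditions; no change.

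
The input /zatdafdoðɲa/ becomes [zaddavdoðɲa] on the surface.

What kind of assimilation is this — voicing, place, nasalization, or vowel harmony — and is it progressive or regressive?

voicing assimilation, regressive

/t/→[d] /f/→[v].
Each target copies a feature from the following segment, so the direction is regressive.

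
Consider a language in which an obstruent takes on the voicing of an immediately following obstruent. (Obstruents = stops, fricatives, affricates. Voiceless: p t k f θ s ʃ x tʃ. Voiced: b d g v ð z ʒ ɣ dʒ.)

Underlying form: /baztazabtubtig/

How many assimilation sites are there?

3

/z/ before /t/ (voiceless) → [s]
/b/ before /t/ (voiceless) → [p]
/b/ before /t/ (voiceless) → [p]
3 segments change.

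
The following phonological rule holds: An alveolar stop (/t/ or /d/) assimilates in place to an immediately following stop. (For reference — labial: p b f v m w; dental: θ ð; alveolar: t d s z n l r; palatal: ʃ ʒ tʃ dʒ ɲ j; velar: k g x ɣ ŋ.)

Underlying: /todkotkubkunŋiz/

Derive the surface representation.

[togkokkubkunŋiz]

/d/ before /k/ (velar) → [g]
/t/ before /k/ (velar) → [k]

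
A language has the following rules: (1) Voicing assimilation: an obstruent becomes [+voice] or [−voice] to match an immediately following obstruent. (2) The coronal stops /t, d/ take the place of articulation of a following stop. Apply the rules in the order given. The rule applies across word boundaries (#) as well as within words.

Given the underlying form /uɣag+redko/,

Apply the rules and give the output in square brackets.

Rule 1: /d/ before /k/ (voiceless) → [t]
After rule 1: uɣag+retko
Rule 2: /t/ before /k/ (velar) → [k]

[uɣag+rekko]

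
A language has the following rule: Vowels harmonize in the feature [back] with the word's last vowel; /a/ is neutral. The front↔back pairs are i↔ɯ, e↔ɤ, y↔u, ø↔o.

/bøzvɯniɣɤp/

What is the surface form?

[bozvɯnɯɣɤp]

/ø/ harmonizes with /ɤ/ ([+back]) → [o]
/i/ harmonizes with /ɤ/ ([+back]) → [ɯ]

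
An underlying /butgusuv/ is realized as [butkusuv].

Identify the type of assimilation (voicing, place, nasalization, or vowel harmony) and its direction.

voicing assimilation, progressive

/g/→[k].
Each target copies a feature from the preceding segment, so the direction is progressive.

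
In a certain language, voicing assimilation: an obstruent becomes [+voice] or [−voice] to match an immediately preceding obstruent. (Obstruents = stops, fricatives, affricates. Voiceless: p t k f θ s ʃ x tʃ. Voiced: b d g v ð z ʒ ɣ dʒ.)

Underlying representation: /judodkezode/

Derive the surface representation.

/k/ after /d/ (voiced) → [g]

[judodgezode]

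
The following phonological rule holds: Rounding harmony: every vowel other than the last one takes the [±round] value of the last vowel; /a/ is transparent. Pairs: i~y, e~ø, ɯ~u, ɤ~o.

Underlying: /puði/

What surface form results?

[pɯði]

/u/ harmonizes with /i/ ([-round]) → [ɯ]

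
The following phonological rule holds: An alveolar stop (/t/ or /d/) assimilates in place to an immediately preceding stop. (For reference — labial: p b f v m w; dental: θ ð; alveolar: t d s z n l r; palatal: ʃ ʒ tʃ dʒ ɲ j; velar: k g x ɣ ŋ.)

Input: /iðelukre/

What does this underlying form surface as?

[iðelukre]

no segment meets the rule's conditions; no change.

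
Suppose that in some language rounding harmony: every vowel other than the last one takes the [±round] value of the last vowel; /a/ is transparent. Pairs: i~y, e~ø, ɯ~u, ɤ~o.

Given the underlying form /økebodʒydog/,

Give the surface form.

/e/ harmonizes with /o/ ([+round]) → [ø]

[økøbodʒydog]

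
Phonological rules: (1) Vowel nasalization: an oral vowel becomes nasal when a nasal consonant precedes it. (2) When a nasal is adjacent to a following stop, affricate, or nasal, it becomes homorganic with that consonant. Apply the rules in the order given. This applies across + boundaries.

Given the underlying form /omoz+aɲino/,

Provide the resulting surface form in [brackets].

[omõz+aɲĩnõ]

Rule 1: /o/ after nasal /m/ → [õ]
Rule 1: /i/ after nasal /ɲ/ → [ĩ]
Rule 1: /o/ after nasal /n/ → [õ]
After rule 1: omõz+aɲĩnõ
Rule 2: no segment meets the rule's conditions; no change.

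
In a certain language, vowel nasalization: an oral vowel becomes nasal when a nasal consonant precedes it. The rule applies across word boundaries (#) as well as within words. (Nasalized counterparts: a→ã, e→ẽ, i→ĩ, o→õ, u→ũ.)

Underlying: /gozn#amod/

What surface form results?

[gozn#ãmõd]

/a/ after nasal /n/ → [ã]
/o/ after nasal /m/ → [õ]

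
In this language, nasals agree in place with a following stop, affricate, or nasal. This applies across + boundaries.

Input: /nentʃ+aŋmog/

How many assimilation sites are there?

2

/n/ before /tʃ/ (palatal) → [ɲ]
/ŋ/ before /m/ (labial) → [m]
2 segments change.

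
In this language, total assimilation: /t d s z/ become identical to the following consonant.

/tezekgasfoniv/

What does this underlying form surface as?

[tezekgaffoniv]

/s/ before /f/ → [f] (total assimilation)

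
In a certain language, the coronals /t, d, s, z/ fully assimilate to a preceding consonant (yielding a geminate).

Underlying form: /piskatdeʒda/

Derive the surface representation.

/d/ after /t/ → [t] (total assimilation)
/d/ after /ʒ/ → [ʒ] (total assimilation)

[piskatteʒʒa]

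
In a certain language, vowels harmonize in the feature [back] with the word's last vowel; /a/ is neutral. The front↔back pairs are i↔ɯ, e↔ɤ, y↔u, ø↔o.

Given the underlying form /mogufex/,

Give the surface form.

/o/ harmonizes with /e/ ([-back]) → [ø]
/u/ harmonizes with /e/ ([-back]) → [y]

[møgyfex]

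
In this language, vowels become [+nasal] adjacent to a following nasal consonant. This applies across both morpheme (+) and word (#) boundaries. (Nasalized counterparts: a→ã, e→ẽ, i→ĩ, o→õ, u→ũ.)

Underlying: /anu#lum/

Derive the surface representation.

/a/ before nasal /n/ → [ã]
/u/ before nasal /m/ → [ũ]

[ãnu#lũm]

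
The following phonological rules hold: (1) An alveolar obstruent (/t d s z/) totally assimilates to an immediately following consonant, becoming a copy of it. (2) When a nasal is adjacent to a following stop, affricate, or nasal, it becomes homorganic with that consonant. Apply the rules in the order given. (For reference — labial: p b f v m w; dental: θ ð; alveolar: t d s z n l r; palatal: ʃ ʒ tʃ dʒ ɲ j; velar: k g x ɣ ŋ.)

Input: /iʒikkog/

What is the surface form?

Rule 1: no segment meets the rule's conditions; no change.
After rule 1: iʒikkog
Rule 2: no segment meets the rule's conditions; no change.

[iʒikkog]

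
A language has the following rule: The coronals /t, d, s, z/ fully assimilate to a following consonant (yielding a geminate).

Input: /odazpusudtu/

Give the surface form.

/z/ before /p/ → [p] (total assimilation)
/d/ before /t/ → [t] (total assimilation)

[odappusuttu]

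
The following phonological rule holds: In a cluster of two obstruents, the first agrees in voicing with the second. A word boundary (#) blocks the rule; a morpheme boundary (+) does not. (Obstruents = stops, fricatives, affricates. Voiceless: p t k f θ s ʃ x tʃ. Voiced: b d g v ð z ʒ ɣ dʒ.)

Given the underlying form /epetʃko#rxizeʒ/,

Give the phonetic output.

[epetʃko#rxizeʒ]

no segment meets the rule's conditions; no change.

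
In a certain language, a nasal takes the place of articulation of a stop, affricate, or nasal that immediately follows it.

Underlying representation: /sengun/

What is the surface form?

/n/ before /g/ (velar) → [ŋ]

[seŋgun]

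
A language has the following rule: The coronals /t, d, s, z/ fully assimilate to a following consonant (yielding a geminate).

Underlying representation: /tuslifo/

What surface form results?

[tullifo]

/s/ before /l/ → [l] (total assimilation)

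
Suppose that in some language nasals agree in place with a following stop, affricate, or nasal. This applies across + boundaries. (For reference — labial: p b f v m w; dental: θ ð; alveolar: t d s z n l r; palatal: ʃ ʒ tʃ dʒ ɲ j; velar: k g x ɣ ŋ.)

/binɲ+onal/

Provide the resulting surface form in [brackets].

/n/ before /ɲ/ (palatal) → [ɲ]

[biɲɲ+onal]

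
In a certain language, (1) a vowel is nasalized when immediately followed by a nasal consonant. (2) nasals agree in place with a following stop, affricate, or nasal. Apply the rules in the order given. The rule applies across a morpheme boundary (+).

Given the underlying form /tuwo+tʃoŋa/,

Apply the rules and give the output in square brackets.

Rule 1: /o/ before nasal /ŋ/ → [õ]
After rule 1: tuwo+tʃõŋa
Rule 2: no segment meets the rule's conditions; no change.

[tuwo+tʃõŋa]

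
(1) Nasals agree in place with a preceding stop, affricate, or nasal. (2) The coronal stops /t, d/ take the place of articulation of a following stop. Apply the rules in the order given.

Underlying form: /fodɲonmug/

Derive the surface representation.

Rule 1: /ɲ/ after /d/ (alveolar) → [n]
Rule 1: /m/ after /n/ (alveolar) → [n]
After rule 1: fodnonnug
Rule 2: no segment meets the rule's conditions; no change.

[fodnonnug]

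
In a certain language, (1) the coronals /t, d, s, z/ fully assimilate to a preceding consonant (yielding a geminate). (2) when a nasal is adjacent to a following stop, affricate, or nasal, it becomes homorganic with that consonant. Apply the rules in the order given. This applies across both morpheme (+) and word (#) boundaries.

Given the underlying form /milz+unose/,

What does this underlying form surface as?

Rule 1: /z/ after /l/ → [l] (total assimilation)
After rule 1: mill+unose
Rule 2: no segment meets the rule's conditions; no change.

[mill+unose]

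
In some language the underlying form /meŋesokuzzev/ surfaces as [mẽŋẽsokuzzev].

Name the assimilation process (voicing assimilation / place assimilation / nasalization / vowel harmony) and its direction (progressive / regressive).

/e/→[ẽ] /e/→[ẽ].
Each target copies a feature from the preceding segment, so the direction is progressive.

nasalization, progressive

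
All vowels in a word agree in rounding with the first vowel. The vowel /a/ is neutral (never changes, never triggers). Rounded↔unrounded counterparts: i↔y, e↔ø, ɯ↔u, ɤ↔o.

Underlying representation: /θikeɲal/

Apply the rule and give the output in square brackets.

[θikeɲal]

no segment meets the rule's conditions; no change.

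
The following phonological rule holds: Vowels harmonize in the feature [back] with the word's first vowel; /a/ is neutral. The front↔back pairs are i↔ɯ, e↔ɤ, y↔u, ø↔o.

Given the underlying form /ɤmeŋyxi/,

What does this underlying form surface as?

/e/ harmonizes with /ɤ/ ([+back]) → [ɤ]
/y/ harmonizes with /ɤ/ ([+back]) → [u]
/i/ harmonizes with /ɤ/ ([+back]) → [ɯ]

[ɤmɤŋuxɯ]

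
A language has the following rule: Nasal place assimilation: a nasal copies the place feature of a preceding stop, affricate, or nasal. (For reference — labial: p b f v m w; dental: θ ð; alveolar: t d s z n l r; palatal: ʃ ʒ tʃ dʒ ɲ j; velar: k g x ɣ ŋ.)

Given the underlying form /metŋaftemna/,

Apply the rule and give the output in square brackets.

[metnaftemma]

/ŋ/ after /t/ (alveolar) → [n]
/n/ after /m/ (labial) → [m]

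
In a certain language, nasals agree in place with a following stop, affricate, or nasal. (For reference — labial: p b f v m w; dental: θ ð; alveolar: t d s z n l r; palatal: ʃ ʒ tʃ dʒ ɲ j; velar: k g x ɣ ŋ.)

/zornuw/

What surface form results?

[zornuw]

no segment meets the rule's conditions; no change.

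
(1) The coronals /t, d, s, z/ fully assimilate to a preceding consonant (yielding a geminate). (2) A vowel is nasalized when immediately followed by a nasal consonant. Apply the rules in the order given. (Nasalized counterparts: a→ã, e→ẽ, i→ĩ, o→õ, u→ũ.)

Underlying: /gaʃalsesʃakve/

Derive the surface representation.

[gaʃallesʃakve]

Rule 1: /s/ after /l/ → [l] (total assimilation)
After rule 1: gaʃallesʃakve
Rule 2: no segment meets the rule's conditions; no change.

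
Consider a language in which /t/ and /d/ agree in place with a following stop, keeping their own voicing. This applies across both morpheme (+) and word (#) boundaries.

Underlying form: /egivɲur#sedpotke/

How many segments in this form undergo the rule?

/d/ before /p/ (labial) → [b]
/t/ before /k/ (velar) → [k]
2 segments change.

2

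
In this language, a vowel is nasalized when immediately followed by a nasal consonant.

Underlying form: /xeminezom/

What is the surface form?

[xẽmĩnezõm]

/e/ before nasal /m/ → [ẽ]
/i/ before nasal /n/ → [ĩ]
/o/ before nasal /m/ → [õ]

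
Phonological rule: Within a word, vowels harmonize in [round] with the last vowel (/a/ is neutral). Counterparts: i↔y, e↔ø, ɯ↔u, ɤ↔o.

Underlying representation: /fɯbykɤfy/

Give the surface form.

/ɯ/ harmonizes with /y/ ([+round]) → [u]
/ɤ/ harmonizes with /y/ ([+round]) → [o]

[fubykofy]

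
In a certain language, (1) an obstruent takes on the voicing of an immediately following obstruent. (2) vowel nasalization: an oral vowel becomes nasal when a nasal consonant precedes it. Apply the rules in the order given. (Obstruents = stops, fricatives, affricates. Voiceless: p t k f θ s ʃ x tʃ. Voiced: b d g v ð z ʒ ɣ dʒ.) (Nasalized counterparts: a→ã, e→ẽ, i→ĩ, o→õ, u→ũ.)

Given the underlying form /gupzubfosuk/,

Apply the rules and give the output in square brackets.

[gubzupfosuk]

Rule 1: /p/ before /z/ (voiced) → [b]
Rule 1: /b/ before /f/ (voiceless) → [p]
After rule 1: gubzupfosuk
Rule 2: no segment meets the rule's conditions; no change.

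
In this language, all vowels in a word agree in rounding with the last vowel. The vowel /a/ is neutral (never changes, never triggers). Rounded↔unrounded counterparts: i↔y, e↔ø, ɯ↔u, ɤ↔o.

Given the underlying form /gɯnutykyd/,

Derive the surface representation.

[gunutykyd]

/ɯ/ harmonizes with /y/ ([+round]) → [u]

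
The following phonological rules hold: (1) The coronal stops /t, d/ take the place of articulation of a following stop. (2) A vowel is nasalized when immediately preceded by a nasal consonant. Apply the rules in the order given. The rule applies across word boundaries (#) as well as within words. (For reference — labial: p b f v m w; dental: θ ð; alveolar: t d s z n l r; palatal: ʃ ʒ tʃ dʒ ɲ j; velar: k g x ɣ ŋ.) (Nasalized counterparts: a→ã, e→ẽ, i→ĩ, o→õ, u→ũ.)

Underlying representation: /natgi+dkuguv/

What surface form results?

Rule 1: /t/ before /g/ (velar) → [k]
Rule 1: /d/ before /k/ (velar) → [g]
After rule 1: nakgi+gkuguv
Rule 2: /a/ after nasal /n/ → [ã]

[nãkgi+gkuguv]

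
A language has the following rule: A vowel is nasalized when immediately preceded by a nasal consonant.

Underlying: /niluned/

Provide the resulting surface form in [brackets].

/i/ after nasal /n/ → [ĩ]
/e/ after nasal /n/ → [ẽ]

[nĩlunẽd]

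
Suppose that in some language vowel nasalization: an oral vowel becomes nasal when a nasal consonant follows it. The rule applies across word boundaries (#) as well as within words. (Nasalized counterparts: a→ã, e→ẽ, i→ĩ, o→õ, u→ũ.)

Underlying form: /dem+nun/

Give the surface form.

[dẽm+nũn]

/e/ before nasal /m/ → [ẽ]
/u/ before nasal /n/ → [ũ]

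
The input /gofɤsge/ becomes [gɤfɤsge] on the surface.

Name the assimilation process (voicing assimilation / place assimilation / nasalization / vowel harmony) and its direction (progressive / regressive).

/o/→[ɤ].
Vowels agree with the last vowel, so the harmony is regressive.

vowel harmony, regressive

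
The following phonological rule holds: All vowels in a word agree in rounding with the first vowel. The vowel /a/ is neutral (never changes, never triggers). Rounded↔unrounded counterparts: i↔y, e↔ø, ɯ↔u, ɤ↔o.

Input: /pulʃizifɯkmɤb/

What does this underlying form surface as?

/i/ harmonizes with /u/ ([+round]) → [y]
/i/ harmonizes with /u/ ([+round]) → [y]
/ɯ/ harmonizes with /u/ ([+round]) → [u]
/ɤ/ harmonizes with /u/ ([+round]) → [o]

[pulʃyzyfukmob]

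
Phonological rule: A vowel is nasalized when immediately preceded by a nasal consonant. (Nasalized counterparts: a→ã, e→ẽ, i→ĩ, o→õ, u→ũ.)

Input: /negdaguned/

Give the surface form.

/e/ after nasal /n/ → [ẽ]
/e/ after nasal /n/ → [ẽ]

[nẽgdagunẽd]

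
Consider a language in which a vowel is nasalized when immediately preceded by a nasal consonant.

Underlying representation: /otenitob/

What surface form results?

/i/ after nasal /n/ → [ĩ]

[otenĩtob]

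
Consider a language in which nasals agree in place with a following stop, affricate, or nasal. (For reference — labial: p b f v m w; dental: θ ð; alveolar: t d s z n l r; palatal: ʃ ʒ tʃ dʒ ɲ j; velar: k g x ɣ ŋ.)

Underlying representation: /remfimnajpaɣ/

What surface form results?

/m/ before /n/ (alveolar) → [n]

[remfinnajpaɣ]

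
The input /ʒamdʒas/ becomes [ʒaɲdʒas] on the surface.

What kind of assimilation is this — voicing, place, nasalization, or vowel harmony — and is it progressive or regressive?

/m/→[ɲ].
Each target copies a feature from the following segment, so the direction is regressive.

place assimilation, regressive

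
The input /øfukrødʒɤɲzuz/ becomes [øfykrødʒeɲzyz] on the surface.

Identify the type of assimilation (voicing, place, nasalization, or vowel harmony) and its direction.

vowel harmony, progressive

/u/→[y] /ɤ/→[e] /u/→[y].
Vowels agree with the first vowel, so the harmony is progressive.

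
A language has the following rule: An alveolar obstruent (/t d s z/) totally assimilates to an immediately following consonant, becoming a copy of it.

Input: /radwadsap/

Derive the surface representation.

/d/ before /w/ → [w] (total assimilation)
/d/ before /s/ → [s] (total assimilation)

[rawwassap]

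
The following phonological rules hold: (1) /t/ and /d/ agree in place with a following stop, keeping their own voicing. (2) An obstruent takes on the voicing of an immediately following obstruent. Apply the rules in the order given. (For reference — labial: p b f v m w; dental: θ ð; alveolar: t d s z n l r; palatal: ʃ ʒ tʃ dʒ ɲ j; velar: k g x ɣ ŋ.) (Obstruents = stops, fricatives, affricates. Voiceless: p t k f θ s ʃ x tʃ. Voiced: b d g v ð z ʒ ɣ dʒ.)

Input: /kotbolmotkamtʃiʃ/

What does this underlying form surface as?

Rule 1: /t/ before /b/ (labial) → [p]
Rule 1: /t/ before /k/ (velar) → [k]
After rule 1: kopbolmokkamtʃiʃ
Rule 2: /p/ before /b/ (voiced) → [b]

[kobbolmokkamtʃiʃ]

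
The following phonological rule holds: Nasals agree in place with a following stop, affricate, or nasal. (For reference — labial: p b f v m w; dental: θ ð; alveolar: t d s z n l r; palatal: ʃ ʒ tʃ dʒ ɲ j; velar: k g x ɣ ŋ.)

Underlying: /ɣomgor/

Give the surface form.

/m/ before /g/ (velar) → [ŋ]

[ɣoŋgor]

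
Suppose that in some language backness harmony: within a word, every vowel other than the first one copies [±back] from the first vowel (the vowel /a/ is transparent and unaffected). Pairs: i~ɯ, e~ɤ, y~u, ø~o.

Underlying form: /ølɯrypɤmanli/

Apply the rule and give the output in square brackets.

[ølirypemanli]

/ɯ/ harmonizes with /ø/ ([-back]) → [i]
/ɤ/ harmonizes with /ø/ ([-back]) → [e]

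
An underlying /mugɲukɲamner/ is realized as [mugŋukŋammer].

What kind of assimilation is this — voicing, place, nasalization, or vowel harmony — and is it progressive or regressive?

place assimilation, progressive

/ɲ/→[ŋ] /ɲ/→[ŋ] /n/→[m].
Each target copies a feature from the preceding segment, so the direction is progressive.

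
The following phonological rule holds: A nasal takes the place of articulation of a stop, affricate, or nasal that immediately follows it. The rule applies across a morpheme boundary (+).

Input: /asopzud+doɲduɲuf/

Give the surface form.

/ɲ/ before /d/ (alveolar) → [n]

[asopzud+donduɲuf]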